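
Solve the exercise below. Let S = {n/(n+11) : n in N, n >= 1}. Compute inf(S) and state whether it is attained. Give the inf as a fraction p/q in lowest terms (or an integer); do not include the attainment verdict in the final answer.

Analysis:
- Values: 1/12, 2/13, 3/14, 4/15, ... strictly increasing.
- Minimum is 1/12 (n=1); inf = 1/12 (attained).
- n/(n+11) = 1 - 11/(n+11) -> 1 from below as n -> infinity, and never equals 1.
- So sup = 1 (not attained).
Conclusion: inf(S) = 1/12, attained in S.

1/12


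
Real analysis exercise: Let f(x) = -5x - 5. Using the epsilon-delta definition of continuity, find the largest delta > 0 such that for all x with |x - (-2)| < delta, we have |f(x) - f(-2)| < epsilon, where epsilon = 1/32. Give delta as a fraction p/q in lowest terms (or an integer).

We compute f(-2) = -5*(-2) - 5 = 5.
|f(x) - f(-2)| = |-5x - 5 - (5)| = |-5(x - (-2))| = 5|x - (-2)|.
We need 5|x - (-2)| < 1/32, i.e. |x - (-2)| < 1/32 / 5 = 1/160.
So any delta <= 1/160 works. Conversely, if delta > 1/160, then x = -2 + 1/160 satisfies |x - (-2)| = 1/160 < delta but |f(x) - f(-2)| = 5 * 1/160 = 1/32, which is not < 1/32; so no larger delta works.
Hence the largest such delta is 1/160.

1/160


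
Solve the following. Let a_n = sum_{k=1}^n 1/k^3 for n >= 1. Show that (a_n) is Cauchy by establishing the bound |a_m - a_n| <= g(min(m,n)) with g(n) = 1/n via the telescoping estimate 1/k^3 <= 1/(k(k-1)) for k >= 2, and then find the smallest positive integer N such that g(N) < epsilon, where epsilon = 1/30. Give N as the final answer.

For m > n >= 1: |a_m - a_n| = sum_{k=n+1}^m 1/k^3.
Use 1/k^3 <= 1/(k(k-1)) = 1/(k-1) - 1/k for k >= 2 (which holds since k^3 >= k^2 >= k(k-1) for k >= 2):
sum_{k=n+1}^m 1/k^3 <= sum_{k=n+1}^m (1/(k-1) - 1/k) = 1/n - 1/m <= 1/n.
By symmetry the same bound holds with n,m swapped, so |a_m - a_n| <= 1/min(m,n) = g(min(m,n)). Since g(n) -> 0, (a_n) is Cauchy.
Now solve g(N) < 1/30: 1/N < 1/30 <=> N > 1/(1/30) = 30.
The smallest integer strictly greater than 30 is N = 31.
Check: g(31) = 1/31 < 1/30; g(30) = 1/30 >= 1/30. So N = 31.

31


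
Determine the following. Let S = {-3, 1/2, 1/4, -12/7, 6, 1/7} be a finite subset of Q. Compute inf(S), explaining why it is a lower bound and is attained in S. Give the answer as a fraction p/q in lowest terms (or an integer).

S is finite, so inf(S) = min(S).
Sorted increasing:
-3, -12/7, 1/7, 1/4, 1/2, 6
The extremum is -3.
For every x in S, x >= -3. And -3 is in S, so it is attained.
Therefore inf(S) = -3.

-3


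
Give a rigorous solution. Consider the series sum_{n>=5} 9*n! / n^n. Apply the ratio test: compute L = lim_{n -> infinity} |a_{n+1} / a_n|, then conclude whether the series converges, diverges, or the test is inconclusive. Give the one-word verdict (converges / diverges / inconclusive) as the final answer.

Let a_n denote the general term. Form the ratio a_{n+1}/a_n and simplify:
a_{n+1}/a_n = (n/(n + 1))^n
Take the limit as n -> infinity: L = exp(-1).
Since L = exp(-1) < 1, the ratio test implies the series converges.

converges


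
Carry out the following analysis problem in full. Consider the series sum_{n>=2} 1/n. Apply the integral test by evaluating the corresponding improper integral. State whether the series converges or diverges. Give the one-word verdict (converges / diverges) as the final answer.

Let f(x) = 1/x. Then f is positive, continuous, and decreasing on [2, infinity), so the integral test applies.
Compute the improper integral int_{2}^infinity f(x) dx:
  antiderivative F(x) = log(x).
  As x -> infinity, log(x) -> infinity.
  So int = infinity - log(2) = infinity. By the integral test, the series diverges.

diverges


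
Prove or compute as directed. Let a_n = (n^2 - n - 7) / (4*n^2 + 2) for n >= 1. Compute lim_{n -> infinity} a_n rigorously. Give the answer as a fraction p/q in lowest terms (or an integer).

Divide numerator and denominator by n^2, the highest power:
numerator / n^2 = 1 - 1/n - 7/n^2
denominator / n^2 = 4 + 2/n^2
As n -> infinity, all terms of the form c/n^k (k >= 1) tend to 0.
So numerator / n^2 -> 1 and denominator / n^2 -> 4.
Therefore lim a_n = 1/4.

1/4


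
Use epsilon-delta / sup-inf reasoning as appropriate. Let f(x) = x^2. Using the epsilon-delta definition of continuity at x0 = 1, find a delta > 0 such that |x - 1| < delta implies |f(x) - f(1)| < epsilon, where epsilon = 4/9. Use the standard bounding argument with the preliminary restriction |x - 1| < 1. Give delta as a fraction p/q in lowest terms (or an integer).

Factor: |x^2 - (1)^2| = |x - 1| * |x + 1|.
Impose |x - 1| < 1 first. Then |x + 1| = |(x - 1) + 2*(1)| <= |x - 1| + 2*|1| < 1 + 2 = 3.
So |x^2 - (1)^2| < delta * 3.
We need delta * 3 <= 4/9, i.e. delta <= 4/9/3 = 4/27.
Since 4/27 < 1, this is tighter than 1; take delta = 4/27.
So delta = 4/27 works.

4/27


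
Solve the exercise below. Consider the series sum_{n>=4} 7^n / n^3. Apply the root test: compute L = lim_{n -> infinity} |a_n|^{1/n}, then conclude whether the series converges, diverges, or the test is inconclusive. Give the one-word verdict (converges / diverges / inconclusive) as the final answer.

Let a_n denote the general term. Form |a_n|^(1/n) and simplify:
|a_n|^(1/n) = 7/n^(3/n)
Take the limit as n -> infinity: L = 7.
Since L = 7 > 1, the root test implies divergence.

diverges


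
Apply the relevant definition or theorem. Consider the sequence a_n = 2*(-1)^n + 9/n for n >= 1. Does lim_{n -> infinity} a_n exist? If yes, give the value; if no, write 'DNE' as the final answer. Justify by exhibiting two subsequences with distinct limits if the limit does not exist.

Examine the behaviour of a_n along subsequences.
a_{2k} = 2 + 9/(2k) -> 2. a_{2k+1} = -2 + 9/(2k+1) -> -2.
Since these two subsequential limits are 2 and -2, distinct, the full sequence cannot converge (a convergent sequence has all subsequences tending to the same limit). So lim a_n does not exist.

DNE


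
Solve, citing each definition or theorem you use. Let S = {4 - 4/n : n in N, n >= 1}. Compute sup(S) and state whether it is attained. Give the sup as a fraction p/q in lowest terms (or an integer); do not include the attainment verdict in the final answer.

Analysis:
- Values: 0, 2, 8/3, 3, ... strictly increasing.
- Minimum is 0 (n=1); inf = 0 (attained).
- 4 - 4/n -> 4 from below; sup = 4, not attained.
Conclusion: sup(S) = 4, not attained in S.

4


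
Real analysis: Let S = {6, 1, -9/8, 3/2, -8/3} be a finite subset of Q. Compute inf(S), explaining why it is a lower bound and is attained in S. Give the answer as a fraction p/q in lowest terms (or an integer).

S is finite, so inf(S) = min(S).
Sorted increasing:
-8/3, -9/8, 1, 3/2, 6
The extremum is -8/3.
For every x in S, x >= -8/3. And -8/3 is in S, so it is attained.
Therefore inf(S) = -8/3.

-8/3


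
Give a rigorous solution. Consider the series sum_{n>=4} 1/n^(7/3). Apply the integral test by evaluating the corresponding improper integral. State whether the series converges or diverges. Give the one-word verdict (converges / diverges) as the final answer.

Let f(x) = x^(-7/3). Then f is positive, continuous, and decreasing on [4, infinity), so the integral test applies.
Compute the improper integral int_{4}^infinity f(x) dx:
  antiderivative F(x) = -3/(4*x^(4/3)).
  As x -> infinity, F(x) -> 0 (since p = 7/3 > 1).
  So int = F(infinity) - F(4) = 0 - (-3*2^(1/3)/32) = 3*2^(1/3)/32.
  Finite, so by the integral test, the series converges.

converges


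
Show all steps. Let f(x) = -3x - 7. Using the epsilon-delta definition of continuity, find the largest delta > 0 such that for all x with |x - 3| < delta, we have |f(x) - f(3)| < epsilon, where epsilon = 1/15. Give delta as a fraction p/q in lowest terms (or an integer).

We compute f(3) = -3*(3) - 7 = -16.
|f(x) - f(3)| = |-3x - 7 - (-16)| = |-3(x - 3)| = 3|x - 3|.
We need 3|x - 3| < 1/15, i.e. |x - 3| < 1/15 / 3 = 1/45.
So any delta <= 1/45 works. Conversely, if delta > 1/45, then x = 3 + 1/45 satisfies |x - 3| = 1/45 < delta but |f(x) - f(3)| = 3 * 1/45 = 1/15, which is not < 1/15; so no larger delta works.
Hence the largest such delta is 1/45.

1/45


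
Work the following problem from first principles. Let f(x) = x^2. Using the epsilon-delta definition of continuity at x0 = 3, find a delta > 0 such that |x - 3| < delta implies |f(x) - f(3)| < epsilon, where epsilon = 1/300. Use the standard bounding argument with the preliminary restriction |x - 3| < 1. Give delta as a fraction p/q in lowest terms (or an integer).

Factor: |x^2 - (3)^2| = |x - 3| * |x + 3|.
Impose |x - 3| < 1 first. Then |x + 3| = |(x - 3) + 2*(3)| <= |x - 3| + 2*|3| < 1 + 6 = 7.
So |x^2 - (3)^2| < delta * 7.
We need delta * 7 <= 1/300, i.e. delta <= 1/300/7 = 1/2100.
Since 1/2100 < 1, this is tighter than 1; take delta = 1/2100.
So delta = 1/2100 works.

1/2100


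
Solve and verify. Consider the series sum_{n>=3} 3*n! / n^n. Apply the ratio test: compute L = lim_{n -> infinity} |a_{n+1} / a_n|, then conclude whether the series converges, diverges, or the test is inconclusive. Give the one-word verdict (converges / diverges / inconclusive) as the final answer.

Let a_n denote the general term. Form the ratio a_{n+1}/a_n and simplify:
a_{n+1}/a_n = (n/(n + 1))^n
Take the limit as n -> infinity: L = exp(-1).
Since L = exp(-1) < 1, the ratio test implies the series converges.

converges


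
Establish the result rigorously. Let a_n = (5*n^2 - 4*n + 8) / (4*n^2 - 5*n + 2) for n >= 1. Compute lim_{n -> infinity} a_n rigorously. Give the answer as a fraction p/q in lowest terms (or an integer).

Divide numerator and denominator by n^2, the highest power:
numerator / n^2 = 5 - 4/n + 8/n^2
denominator / n^2 = 4 - 5/n + 2/n^2
As n -> infinity, all terms of the form c/n^k (k >= 1) tend to 0.
So numerator / n^2 -> 5 and denominator / n^2 -> 4.
Therefore lim a_n = 5/4.

5/4


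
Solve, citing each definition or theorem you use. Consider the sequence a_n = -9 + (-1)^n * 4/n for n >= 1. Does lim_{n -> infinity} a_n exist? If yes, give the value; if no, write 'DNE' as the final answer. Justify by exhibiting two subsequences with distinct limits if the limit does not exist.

Examine the behaviour of a_n along subsequences.
Even-n subsequence a_{2k} = -9 + 4/(2k) -> -9. Odd-n subsequence a_{2k+1} = -9 - 4/(2k+1) -> -9. Both tend to -9, which suggests the limit is -9; verify directly.
|a_n - (-9)| = |(-1)^n * 4/n| = 4/n for every n >= 1.
Given epsilon > 0, choose a positive integer N > 4/epsilon. Then for all n >= N, |a_n - (-9)| = 4/n <= 4/N < epsilon.
So by the definition of the limit, lim a_n exists and equals -9.

-9


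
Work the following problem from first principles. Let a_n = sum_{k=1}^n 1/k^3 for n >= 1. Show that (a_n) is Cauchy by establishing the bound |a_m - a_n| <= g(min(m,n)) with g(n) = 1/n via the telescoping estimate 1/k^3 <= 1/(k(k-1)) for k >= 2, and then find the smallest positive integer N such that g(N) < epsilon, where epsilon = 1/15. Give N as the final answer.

For m > n >= 1: |a_m - a_n| = sum_{k=n+1}^m 1/k^3.
Use 1/k^3 <= 1/(k(k-1)) = 1/(k-1) - 1/k for k >= 2 (which holds since k^3 >= k^2 >= k(k-1) for k >= 2):
sum_{k=n+1}^m 1/k^3 <= sum_{k=n+1}^m (1/(k-1) - 1/k) = 1/n - 1/m <= 1/n.
By symmetry the same bound holds with n,m swapped, so |a_m - a_n| <= 1/min(m,n) = g(min(m,n)). Since g(n) -> 0, (a_n) is Cauchy.
Now solve g(N) < 1/15: 1/N < 1/15 <=> N > 1/(1/15) = 15.
The smallest integer strictly greater than 15 is N = 16.
Check: g(16) = 1/16 < 1/15; g(15) = 1/15 >= 1/15. So N = 16.

16


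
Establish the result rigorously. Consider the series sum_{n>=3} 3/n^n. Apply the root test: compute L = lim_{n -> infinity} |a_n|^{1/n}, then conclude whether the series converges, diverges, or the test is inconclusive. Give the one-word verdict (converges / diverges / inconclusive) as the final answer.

Let a_n denote the general term. Form |a_n|^(1/n) and simplify:
|a_n|^(1/n) = 3^(1/n)/n
Take the limit as n -> infinity: L = 0.
Since L = 0 < 1, the root test implies convergence.

converges


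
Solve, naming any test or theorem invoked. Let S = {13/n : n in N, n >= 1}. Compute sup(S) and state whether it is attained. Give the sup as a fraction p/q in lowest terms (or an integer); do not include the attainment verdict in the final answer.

Analysis:
- Values: 13, 13/2, 13/3, 13/4, ... strictly decreasing.
- The maximum is 13 (n=1); sup = 13 (attained).
- The set is bounded below by 0; 13/n -> 0 so 0 is the greatest lower bound.
- 0 is not in the set, so inf = 0 is not attained.
Conclusion: sup(S) = 13, attained in S.

13


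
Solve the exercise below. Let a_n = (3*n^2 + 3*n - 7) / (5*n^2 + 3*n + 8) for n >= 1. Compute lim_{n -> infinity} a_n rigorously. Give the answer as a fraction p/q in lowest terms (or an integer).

Divide numerator and denominator by n^2, the highest power:
numerator / n^2 = 3 + 3/n - 7/n^2
denominator / n^2 = 5 + 3/n + 8/n^2
As n -> infinity, all terms of the form c/n^k (k >= 1) tend to 0.
So numerator / n^2 -> 3 and denominator / n^2 -> 5.
Therefore lim a_n = 3/5.

3/5


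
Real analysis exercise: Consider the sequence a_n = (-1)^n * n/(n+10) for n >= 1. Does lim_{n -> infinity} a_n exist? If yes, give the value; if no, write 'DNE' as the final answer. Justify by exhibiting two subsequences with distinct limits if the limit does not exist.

Examine the behaviour of a_n along subsequences.
a_{2k} = 2k/(2k+10) -> 1. a_{2k+1} = -(2k+1)/(2k+11) -> -1.
Since these two subsequential limits are 1 and -1, distinct, the full sequence cannot converge (a convergent sequence has all subsequences tending to the same limit). So lim a_n does not exist.

DNE


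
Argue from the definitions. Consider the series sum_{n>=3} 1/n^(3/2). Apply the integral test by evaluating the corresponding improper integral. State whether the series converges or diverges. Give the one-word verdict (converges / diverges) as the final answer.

Let f(x) = x^(-3/2). Then f is positive, continuous, and decreasing on [3, infinity), so the integral test applies.
Compute the improper integral int_{3}^infinity f(x) dx:
  antiderivative F(x) = -2/sqrt(x).
  As x -> infinity, F(x) -> 0 (since p = 3/2 > 1).
  So int = F(infinity) - F(3) = 0 - (-2*sqrt(3)/3) = 2*sqrt(3)/3.
  Finite, so by the integral test, the series converges.

converges


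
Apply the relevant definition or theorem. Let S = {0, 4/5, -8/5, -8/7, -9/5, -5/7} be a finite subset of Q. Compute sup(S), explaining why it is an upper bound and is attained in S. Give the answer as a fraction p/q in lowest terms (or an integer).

S is finite, so sup(S) = max(S).
Sorted decreasing:
4/5, 0, -5/7, -8/7, -8/5, -9/5
The extremum is 4/5.
For every x in S, x <= 4/5. And 4/5 is in S, so it is attained.
Therefore sup(S) = 4/5.

4/5


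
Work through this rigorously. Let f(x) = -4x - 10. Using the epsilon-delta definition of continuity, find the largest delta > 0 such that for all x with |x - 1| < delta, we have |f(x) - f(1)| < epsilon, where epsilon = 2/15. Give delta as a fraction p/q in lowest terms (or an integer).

We compute f(1) = -4*(1) - 10 = -14.
|f(x) - f(1)| = |-4x - 10 - (-14)| = |-4(x - 1)| = 4|x - 1|.
We need 4|x - 1| < 2/15, i.e. |x - 1| < 2/15 / 4 = 1/30.
So any delta <= 1/30 works. Conversely, if delta > 1/30, then x = 1 + 1/30 satisfies |x - 1| = 1/30 < delta but |f(x) - f(1)| = 4 * 1/30 = 2/15, which is not < 2/15; so no larger delta works.
Hence the largest such delta is 1/30.

1/30


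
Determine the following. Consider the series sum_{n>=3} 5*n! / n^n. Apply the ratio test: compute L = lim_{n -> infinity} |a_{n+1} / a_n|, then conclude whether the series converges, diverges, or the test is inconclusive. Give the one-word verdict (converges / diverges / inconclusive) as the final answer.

Let a_n denote the general term. Form the ratio a_{n+1}/a_n and simplify:
a_{n+1}/a_n = (n/(n + 1))^n
Take the limit as n -> infinity: L = exp(-1).
Since L = exp(-1) < 1, the ratio test implies the series converges.

converges


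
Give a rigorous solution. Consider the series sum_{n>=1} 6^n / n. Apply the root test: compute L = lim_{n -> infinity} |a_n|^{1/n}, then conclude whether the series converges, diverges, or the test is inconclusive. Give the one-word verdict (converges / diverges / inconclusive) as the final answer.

Let a_n denote the general term. Form |a_n|^(1/n) and simplify:
|a_n|^(1/n) = 6/n^(1/n)
Take the limit as n -> infinity: L = 6.
Since L = 6 > 1, the root test implies divergence.

diverges


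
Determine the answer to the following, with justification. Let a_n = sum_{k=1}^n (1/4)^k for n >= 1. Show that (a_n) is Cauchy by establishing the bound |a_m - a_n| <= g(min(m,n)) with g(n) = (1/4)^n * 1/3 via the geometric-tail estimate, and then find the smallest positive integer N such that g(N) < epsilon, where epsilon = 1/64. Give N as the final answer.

For m > n >= 1: |a_m - a_n| = sum_{k=n+1}^m (1/4)^k < sum_{k=n+1}^infinity (1/4)^k = (1/4)^(n+1) / (1 - 1/4) = (1/4)^n * (1/4) * (4/3) = (1/4)^n * 1/3.
So g(n) = (1/4)^n / 3. Since g(n) -> 0, (a_n) is Cauchy.
Now solve g(N) < 1/64: (1/4)^N / 3 < 1/64 <=> 4^N > 1 / (3 * 1/64) = 64/3.
Check powers of 4: 4^2 = 16 <= 64/3, 4^3 = 64 > 64/3.
So the smallest such N is 3. Check: g(3) = 1/(3 * 64) = 1/192 < 1/64.

3


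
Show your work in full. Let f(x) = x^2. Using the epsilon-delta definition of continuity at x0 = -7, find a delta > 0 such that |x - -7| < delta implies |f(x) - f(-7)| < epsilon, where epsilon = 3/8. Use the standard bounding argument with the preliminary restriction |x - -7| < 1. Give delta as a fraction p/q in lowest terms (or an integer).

Factor: |x^2 - (-7)^2| = |x - -7| * |x + -7|.
Impose |x - -7| < 1 first. Then |x + -7| = |(x - -7) + 2*(-7)| <= |x - -7| + 2*|-7| < 1 + 14 = 15.
So |x^2 - (-7)^2| < delta * 15.
We need delta * 15 <= 3/8, i.e. delta <= 3/8/15 = 1/40.
Since 1/40 < 1, this is tighter than 1; take delta = 1/40.
So delta = 1/40 works.

1/40


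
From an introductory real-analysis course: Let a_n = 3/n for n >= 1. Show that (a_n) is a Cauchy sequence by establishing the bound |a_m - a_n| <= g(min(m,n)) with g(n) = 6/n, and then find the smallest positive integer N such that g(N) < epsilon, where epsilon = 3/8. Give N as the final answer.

For any m, n >= 1, by the triangle inequality:
|a_m - a_n| = |3/m - 3/n| <= 3*1/m + 3*1/n <= 6/min(m,n).
So g(n) = 6/n bounds the Cauchy difference. Since g(n) -> 0, (a_n) is Cauchy.
Now solve g(N) < 3/8: 6/N < 3/8 <=> N > 6 / (3/8) = 16.
The smallest integer strictly greater than 16 is N = 17.
Check: g(17) = 6/17 = 6/17 < 3/8; g(16) = 3/8 >= 3/8. So N = 17.

17


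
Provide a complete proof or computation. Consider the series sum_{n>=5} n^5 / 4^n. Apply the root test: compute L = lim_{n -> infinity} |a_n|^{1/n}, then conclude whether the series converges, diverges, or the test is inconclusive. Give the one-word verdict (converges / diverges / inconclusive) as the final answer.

Let a_n denote the general term. Form |a_n|^(1/n) and simplify:
|a_n|^(1/n) = n^(5/n)/4
Take the limit as n -> infinity: L = 1/4.
Since L = 1/4 < 1, the root test implies convergence.

converges


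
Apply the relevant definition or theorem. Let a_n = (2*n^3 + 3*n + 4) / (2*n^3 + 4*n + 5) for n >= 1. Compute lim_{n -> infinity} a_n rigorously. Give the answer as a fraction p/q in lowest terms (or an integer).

Divide numerator and denominator by n^3, the highest power:
numerator / n^3 = 2 + 3/n^2 + 4/n^3
denominator / n^3 = 2 + 4/n^2 + 5/n^3
As n -> infinity, all terms of the form c/n^k (k >= 1) tend to 0.
So numerator / n^3 -> 2 and denominator / n^3 -> 2.
Therefore lim a_n = 1.

1


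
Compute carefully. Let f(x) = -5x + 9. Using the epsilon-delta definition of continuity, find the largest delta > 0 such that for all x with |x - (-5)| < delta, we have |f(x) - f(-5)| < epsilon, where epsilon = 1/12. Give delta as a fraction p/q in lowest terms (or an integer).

We compute f(-5) = -5*(-5) + 9 = 34.
|f(x) - f(-5)| = |-5x + 9 - (34)| = |-5(x - (-5))| = 5|x - (-5)|.
We need 5|x - (-5)| < 1/12, i.e. |x - (-5)| < 1/12 / 5 = 1/60.
So any delta <= 1/60 works. Conversely, if delta > 1/60, then x = -5 + 1/60 satisfies |x - (-5)| = 1/60 < delta but |f(x) - f(-5)| = 5 * 1/60 = 1/12, which is not < 1/12; so no larger delta works.
Hence the largest such delta is 1/60.

1/60


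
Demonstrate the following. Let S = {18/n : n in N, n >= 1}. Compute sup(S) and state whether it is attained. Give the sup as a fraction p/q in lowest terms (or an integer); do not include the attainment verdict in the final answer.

Analysis:
- Values: 18, 9, 6, 9/2, ... strictly decreasing.
- The maximum is 18 (n=1); sup = 18 (attained).
- The set is bounded below by 0; 18/n -> 0 so 0 is the greatest lower bound.
- 0 is not in the set, so inf = 0 is not attained.
Conclusion: sup(S) = 18, attained in S.

18


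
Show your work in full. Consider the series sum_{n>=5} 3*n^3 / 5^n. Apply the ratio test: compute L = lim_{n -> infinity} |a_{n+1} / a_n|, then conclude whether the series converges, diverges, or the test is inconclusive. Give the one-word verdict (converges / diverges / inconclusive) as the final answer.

Let a_n denote the general term. Form the ratio a_{n+1}/a_n and simplify:
a_{n+1}/a_n = (n + 1)^3/(5*n^3)
Take the limit as n -> infinity: L = 1/5.
Since L = 1/5 < 1, the ratio test implies the series converges.

converges


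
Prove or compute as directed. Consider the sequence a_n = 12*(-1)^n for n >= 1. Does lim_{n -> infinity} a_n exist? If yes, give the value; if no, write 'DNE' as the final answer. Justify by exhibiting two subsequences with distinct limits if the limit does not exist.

Examine the behaviour of a_n along subsequences.
Even-n subsequence a_{2k} = 12 -> 12. Odd-n subsequence a_{2k+1} = -12 -> -12.
Since these two subsequential limits are 12 and -12, distinct, the full sequence cannot converge (a convergent sequence has all subsequences tending to the same limit). So lim a_n does not exist.

DNE


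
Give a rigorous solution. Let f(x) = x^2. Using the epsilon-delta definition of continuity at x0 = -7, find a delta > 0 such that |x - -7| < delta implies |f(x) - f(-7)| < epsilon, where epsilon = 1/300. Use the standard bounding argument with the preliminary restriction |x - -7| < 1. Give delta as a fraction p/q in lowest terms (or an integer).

Factor: |x^2 - (-7)^2| = |x - -7| * |x + -7|.
Impose |x - -7| < 1 first. Then |x + -7| = |(x - -7) + 2*(-7)| <= |x - -7| + 2*|-7| < 1 + 14 = 15.
So |x^2 - (-7)^2| < delta * 15.
We need delta * 15 <= 1/300, i.e. delta <= 1/300/15 = 1/4500.
Since 1/4500 < 1, this is tighter than 1; take delta = 1/4500.
So delta = 1/4500 works.

1/4500


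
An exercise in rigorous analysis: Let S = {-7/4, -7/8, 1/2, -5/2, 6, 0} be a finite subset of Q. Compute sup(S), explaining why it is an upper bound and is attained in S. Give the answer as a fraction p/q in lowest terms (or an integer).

S is finite, so sup(S) = max(S).
Sorted decreasing:
6, 1/2, 0, -7/8, -7/4, -5/2
The extremum is 6.
For every x in S, x <= 6. And 6 is in S, so it is attained.
Therefore sup(S) = 6.

6


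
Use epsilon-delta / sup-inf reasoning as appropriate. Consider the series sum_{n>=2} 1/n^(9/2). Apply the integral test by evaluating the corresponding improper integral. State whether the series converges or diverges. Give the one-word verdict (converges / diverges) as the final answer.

Let f(x) = x^(-9/2). Then f is positive, continuous, and decreasing on [2, infinity), so the integral test applies.
Compute the improper integral int_{2}^infinity f(x) dx:
  antiderivative F(x) = -2/(7*x^(7/2)).
  As x -> infinity, F(x) -> 0 (since p = 9/2 > 1).
  So int = F(infinity) - F(2) = 0 - (-sqrt(2)/56) = sqrt(2)/56.
  Finite, so by the integral test, the series converges.

converges


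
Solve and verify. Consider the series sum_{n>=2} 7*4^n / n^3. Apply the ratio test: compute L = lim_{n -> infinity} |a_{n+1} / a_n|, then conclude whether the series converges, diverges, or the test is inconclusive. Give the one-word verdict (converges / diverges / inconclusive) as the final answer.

Let a_n denote the general term. Form the ratio a_{n+1}/a_n and simplify:
a_{n+1}/a_n = 4*n^3/(n + 1)^3
Take the limit as n -> infinity: L = 4.
Since L = 4 > 1 (or L = infinity), the ratio test implies the series diverges.

diverges


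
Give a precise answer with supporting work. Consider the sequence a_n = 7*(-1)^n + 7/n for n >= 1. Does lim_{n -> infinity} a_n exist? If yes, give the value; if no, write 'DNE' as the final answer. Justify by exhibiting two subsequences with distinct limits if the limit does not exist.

Examine the behaviour of a_n along subsequences.
a_{2k} = 7 + 7/(2k) -> 7. a_{2k+1} = -7 + 7/(2k+1) -> -7.
Since these two subsequential limits are 7 and -7, distinct, the full sequence cannot converge (a convergent sequence has all subsequences tending to the same limit). So lim a_n does not exist.

DNE


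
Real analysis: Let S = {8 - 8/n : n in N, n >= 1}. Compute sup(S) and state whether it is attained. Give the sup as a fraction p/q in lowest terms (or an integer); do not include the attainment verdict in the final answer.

Analysis:
- Values: 0, 4, 16/3, 6, ... strictly increasing.
- Minimum is 0 (n=1); inf = 0 (attained).
- 8 - 8/n -> 8 from below; sup = 8, not attained.
Conclusion: sup(S) = 8, not attained in S.

8


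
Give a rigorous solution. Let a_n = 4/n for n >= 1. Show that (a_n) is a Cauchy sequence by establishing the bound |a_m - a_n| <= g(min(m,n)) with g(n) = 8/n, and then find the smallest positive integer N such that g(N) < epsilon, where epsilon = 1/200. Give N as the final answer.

For any m, n >= 1, by the triangle inequality:
|a_m - a_n| = |4/m - 4/n| <= 4*1/m + 4*1/n <= 8/min(m,n).
So g(n) = 8/n bounds the Cauchy difference. Since g(n) -> 0, (a_n) is Cauchy.
Now solve g(N) < 1/200: 8/N < 1/200 <=> N > 8 / (1/200) = 1600.
The smallest integer strictly greater than 1600 is N = 1601.
Check: g(1601) = 8/1601 = 8/1601 < 1/200; g(1600) = 1/200 >= 1/200. So N = 1601.

1601


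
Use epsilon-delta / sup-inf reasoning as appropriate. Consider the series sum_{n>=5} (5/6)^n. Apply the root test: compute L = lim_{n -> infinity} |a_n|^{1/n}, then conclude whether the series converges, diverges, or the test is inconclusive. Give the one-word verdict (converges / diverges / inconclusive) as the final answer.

Let a_n denote the general term. Form |a_n|^(1/n) and simplify:
|a_n|^(1/n) = 5/6
Take the limit as n -> infinity: L = 5/6.
Since L = 5/6 < 1, the root test implies convergence.

converges


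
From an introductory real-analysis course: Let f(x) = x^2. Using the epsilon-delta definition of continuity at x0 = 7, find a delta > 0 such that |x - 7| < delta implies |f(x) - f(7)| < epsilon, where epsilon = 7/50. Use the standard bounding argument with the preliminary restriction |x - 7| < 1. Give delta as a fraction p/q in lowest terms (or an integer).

Factor: |x^2 - (7)^2| = |x - 7| * |x + 7|.
Impose |x - 7| < 1 first. Then |x + 7| = |(x - 7) + 2*(7)| <= |x - 7| + 2*|7| < 1 + 14 = 15.
So |x^2 - (7)^2| < delta * 15.
We need delta * 15 <= 7/50, i.e. delta <= 7/50/15 = 7/750.
Since 7/750 < 1, this is tighter than 1; take delta = 7/750.
So delta = 7/750 works.

7/750


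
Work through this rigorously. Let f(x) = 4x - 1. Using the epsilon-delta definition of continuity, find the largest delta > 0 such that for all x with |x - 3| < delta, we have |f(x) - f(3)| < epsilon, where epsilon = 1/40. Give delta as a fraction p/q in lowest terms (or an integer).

We compute f(3) = 4*(3) - 1 = 11.
|f(x) - f(3)| = |4x - 1 - (11)| = |4(x - 3)| = 4|x - 3|.
We need 4|x - 3| < 1/40, i.e. |x - 3| < 1/40 / 4 = 1/160.
So any delta <= 1/160 works. Conversely, if delta > 1/160, then x = 3 + 1/160 satisfies |x - 3| = 1/160 < delta but |f(x) - f(3)| = 4 * 1/160 = 1/40, which is not < 1/40; so no larger delta works.
Hence the largest such delta is 1/160.

1/160


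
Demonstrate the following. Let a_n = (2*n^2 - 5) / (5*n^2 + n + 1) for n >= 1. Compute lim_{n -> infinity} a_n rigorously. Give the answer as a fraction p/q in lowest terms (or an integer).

Divide numerator and denominator by n^2, the highest power:
numerator / n^2 = 2 - 5/n^2
denominator / n^2 = 5 + 1/n + n^(-2)
As n -> infinity, all terms of the form c/n^k (k >= 1) tend to 0.
So numerator / n^2 -> 2 and denominator / n^2 -> 5.
Therefore lim a_n = 2/5.

2/5


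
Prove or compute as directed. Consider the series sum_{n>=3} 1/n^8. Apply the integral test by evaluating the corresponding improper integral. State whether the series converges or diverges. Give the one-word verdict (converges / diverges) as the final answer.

Let f(x) = x^(-8). Then f is positive, continuous, and decreasing on [3, infinity), so the integral test applies.
Compute the improper integral int_{3}^infinity f(x) dx:
  antiderivative F(x) = -1/(7*x^7).
  As x -> infinity, F(x) -> 0 (since p = 8 > 1).
  So int = F(infinity) - F(3) = 0 - (-1/15309) = 1/15309.
  Finite, so by the integral test, the series converges.

converges


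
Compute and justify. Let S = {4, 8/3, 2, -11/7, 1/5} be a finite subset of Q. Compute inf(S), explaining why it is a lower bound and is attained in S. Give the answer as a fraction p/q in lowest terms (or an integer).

S is finite, so inf(S) = min(S).
Sorted increasing:
-11/7, 1/5, 2, 8/3, 4
The extremum is -11/7.
For every x in S, x >= -11/7. And -11/7 is in S, so it is attained.
Therefore inf(S) = -11/7.

-11/7


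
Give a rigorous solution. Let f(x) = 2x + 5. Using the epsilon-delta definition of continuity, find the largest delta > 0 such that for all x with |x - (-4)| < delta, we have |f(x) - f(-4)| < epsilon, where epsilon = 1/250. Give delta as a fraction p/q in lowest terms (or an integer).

We compute f(-4) = 2*(-4) + 5 = -3.
|f(x) - f(-4)| = |2x + 5 - (-3)| = |2(x - (-4))| = 2|x - (-4)|.
We need 2|x - (-4)| < 1/250, i.e. |x - (-4)| < 1/250 / 2 = 1/500.
So any delta <= 1/500 works. Conversely, if delta > 1/500, then x = -4 + 1/500 satisfies |x - (-4)| = 1/500 < delta but |f(x) - f(-4)| = 2 * 1/500 = 1/250, which is not < 1/250; so no larger delta works.
Hence the largest such delta is 1/500.

1/500


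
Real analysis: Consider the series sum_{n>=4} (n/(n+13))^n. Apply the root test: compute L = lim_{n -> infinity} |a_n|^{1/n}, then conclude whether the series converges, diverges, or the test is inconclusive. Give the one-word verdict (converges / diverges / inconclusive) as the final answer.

Let a_n denote the general term. Form |a_n|^(1/n) and simplify:
|a_n|^(1/n) = n/(n + 13)
Take the limit as n -> infinity: L = 1.
Since L = 1, the root test is inconclusive. (In fact a_n = (n/(n+13))^n -> e^(-13) != 0, so the nth-term test shows divergence; but the root test itself gives no conclusion.)

inconclusive


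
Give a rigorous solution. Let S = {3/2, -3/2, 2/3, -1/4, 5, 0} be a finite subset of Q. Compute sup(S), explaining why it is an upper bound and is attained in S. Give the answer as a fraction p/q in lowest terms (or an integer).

S is finite, so sup(S) = max(S).
Sorted decreasing:
5, 3/2, 2/3, 0, -1/4, -3/2
The extremum is 5.
For every x in S, x <= 5. And 5 is in S, so it is attained.
Therefore sup(S) = 5.

5


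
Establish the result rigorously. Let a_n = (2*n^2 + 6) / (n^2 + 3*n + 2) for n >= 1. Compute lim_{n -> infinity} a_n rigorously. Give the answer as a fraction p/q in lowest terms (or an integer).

Divide numerator and denominator by n^2, the highest power:
numerator / n^2 = 2 + 6/n^2
denominator / n^2 = 1 + 3/n + 2/n^2
As n -> infinity, all terms of the form c/n^k (k >= 1) tend to 0.
So numerator / n^2 -> 2 and denominator / n^2 -> 1.
Therefore lim a_n = 2.

2


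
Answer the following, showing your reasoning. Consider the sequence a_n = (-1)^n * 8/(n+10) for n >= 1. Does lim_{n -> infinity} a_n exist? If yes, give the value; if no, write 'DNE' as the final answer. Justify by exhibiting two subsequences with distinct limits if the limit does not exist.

Examine the behaviour of a_n along subsequences.
Even-n subsequence a_{2k} = 8/(2k+10) -> 0. Odd-n subsequence a_{2k+1} = -8/(2k+11) -> 0. Both tend to 0, which suggests the limit is 0; verify directly.
|a_n - 0| = 8/(n+10) < 8/n for every n >= 1.
Given epsilon > 0, choose a positive integer N > 8/epsilon. Then for all n >= N, |a_n| < 8/n <= 8/N < epsilon.
So by the definition of the limit, lim a_n exists and equals 0.

0


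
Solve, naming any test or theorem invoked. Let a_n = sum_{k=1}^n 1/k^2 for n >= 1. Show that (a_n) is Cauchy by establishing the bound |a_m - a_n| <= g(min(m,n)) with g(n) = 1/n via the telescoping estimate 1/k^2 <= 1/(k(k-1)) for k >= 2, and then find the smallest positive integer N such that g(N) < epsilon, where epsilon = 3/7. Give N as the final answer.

For m > n >= 1: |a_m - a_n| = sum_{k=n+1}^m 1/k^2.
Use 1/k^2 <= 1/(k(k-1)) = 1/(k-1) - 1/k for k >= 2:
sum_{k=n+1}^m 1/k^2 <= sum_{k=n+1}^m (1/(k-1) - 1/k) = 1/n - 1/m <= 1/n.
By symmetry the same bound holds with n,m swapped, so |a_m - a_n| <= 1/min(m,n) = g(min(m,n)). Since g(n) -> 0, (a_n) is Cauchy.
Now solve g(N) < 3/7: 1/N < 3/7 <=> N > 1/(3/7) = 7/3.
The smallest integer strictly greater than 7/3 is N = 3.
Check: g(3) = 1/3 < 3/7; g(2) = 1/2 >= 3/7. So N = 3.

3


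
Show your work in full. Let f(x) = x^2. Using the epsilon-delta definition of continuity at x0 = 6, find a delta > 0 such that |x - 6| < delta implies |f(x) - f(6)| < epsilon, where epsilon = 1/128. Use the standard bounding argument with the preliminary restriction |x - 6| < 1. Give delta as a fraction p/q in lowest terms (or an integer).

Factor: |x^2 - (6)^2| = |x - 6| * |x + 6|.
Impose |x - 6| < 1 first. Then |x + 6| = |(x - 6) + 2*(6)| <= |x - 6| + 2*|6| < 1 + 12 = 13.
So |x^2 - (6)^2| < delta * 13.
We need delta * 13 <= 1/128, i.e. delta <= 1/128/13 = 1/1664.
Since 1/1664 < 1, this is tighter than 1; take delta = 1/1664.
So delta = 1/1664 works.

1/1664


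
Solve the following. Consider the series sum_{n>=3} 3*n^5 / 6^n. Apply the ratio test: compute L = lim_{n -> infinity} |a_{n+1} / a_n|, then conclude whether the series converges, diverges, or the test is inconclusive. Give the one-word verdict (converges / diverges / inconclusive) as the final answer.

Let a_n denote the general term. Form the ratio a_{n+1}/a_n and simplify:
a_{n+1}/a_n = (n + 1)^5/(6*n^5)
Take the limit as n -> infinity: L = 1/6.
Since L = 1/6 < 1, the ratio test implies the series converges.

converges


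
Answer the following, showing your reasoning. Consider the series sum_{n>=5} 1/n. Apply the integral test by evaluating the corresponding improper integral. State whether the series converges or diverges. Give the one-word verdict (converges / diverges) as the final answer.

Let f(x) = 1/x. Then f is positive, continuous, and decreasing on [5, infinity), so the integral test applies.
Compute the improper integral int_{5}^infinity f(x) dx:
  antiderivative F(x) = log(x).
  As x -> infinity, log(x) -> infinity.
  So int = infinity - log(5) = infinity. By the integral test, the series diverges.

diverges


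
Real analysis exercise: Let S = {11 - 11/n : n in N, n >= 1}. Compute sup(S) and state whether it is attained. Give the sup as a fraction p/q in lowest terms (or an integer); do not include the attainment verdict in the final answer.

Analysis:
- Values: 0, 11/2, 22/3, 33/4, ... strictly increasing.
- Minimum is 0 (n=1); inf = 0 (attained).
- 11 - 11/n -> 11 from below; sup = 11, not attained.
Conclusion: sup(S) = 11, not attained in S.

11


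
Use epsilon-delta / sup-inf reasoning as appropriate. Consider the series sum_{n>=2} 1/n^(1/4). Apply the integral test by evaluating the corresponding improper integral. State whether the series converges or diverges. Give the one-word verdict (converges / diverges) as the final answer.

Let f(x) = x^(-1/4). Then f is positive, continuous, and decreasing on [2, infinity), so the integral test applies.
Compute the improper integral int_{2}^infinity f(x) dx:
  antiderivative F(x) = 4*x^(3/4)/3.
  As x -> infinity, F(x) -> infinity (since p = 1/4 < 1).
  So the integral diverges. By the integral test, the series diverges.

diverges


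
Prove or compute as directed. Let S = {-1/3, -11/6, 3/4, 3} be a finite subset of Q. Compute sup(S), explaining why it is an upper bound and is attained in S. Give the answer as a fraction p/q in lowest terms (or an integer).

S is finite, so sup(S) = max(S).
Sorted decreasing:
3, 3/4, -1/3, -11/6
The extremum is 3.
For every x in S, x <= 3. And 3 is in S, so it is attained.
Therefore sup(S) = 3.

3


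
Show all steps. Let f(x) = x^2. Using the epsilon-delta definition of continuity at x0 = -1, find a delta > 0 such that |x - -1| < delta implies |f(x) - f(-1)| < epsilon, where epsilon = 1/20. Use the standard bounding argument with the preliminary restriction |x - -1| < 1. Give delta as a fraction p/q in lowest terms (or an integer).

Factor: |x^2 - (-1)^2| = |x - -1| * |x + -1|.
Impose |x - -1| < 1 first. Then |x + -1| = |(x - -1) + 2*(-1)| <= |x - -1| + 2*|-1| < 1 + 2 = 3.
So |x^2 - (-1)^2| < delta * 3.
We need delta * 3 <= 1/20, i.e. delta <= 1/20/3 = 1/60.
Since 1/60 < 1, this is tighter than 1; take delta = 1/60.
So delta = 1/60 works.

1/60


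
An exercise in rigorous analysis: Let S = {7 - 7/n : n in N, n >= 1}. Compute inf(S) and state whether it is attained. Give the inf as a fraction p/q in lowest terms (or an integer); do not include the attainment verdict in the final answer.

Analysis:
- Values: 0, 7/2, 14/3, 21/4, ... strictly increasing.
- Minimum is 0 (n=1); inf = 0 (attained).
- 7 - 7/n -> 7 from below; sup = 7, not attained.
Conclusion: inf(S) = 0, attained in S.

0


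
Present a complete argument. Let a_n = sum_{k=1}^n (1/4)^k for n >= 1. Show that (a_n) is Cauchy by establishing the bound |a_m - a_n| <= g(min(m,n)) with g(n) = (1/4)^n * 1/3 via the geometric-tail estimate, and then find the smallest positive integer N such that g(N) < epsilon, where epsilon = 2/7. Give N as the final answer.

For m > n >= 1: |a_m - a_n| = sum_{k=n+1}^m (1/4)^k < sum_{k=n+1}^infinity (1/4)^k = (1/4)^(n+1) / (1 - 1/4) = (1/4)^n * (1/4) * (4/3) = (1/4)^n * 1/3.
So g(n) = (1/4)^n / 3. Since g(n) -> 0, (a_n) is Cauchy.
Now solve g(N) < 2/7: (1/4)^N / 3 < 2/7 <=> 4^N > 1 / (3 * 2/7) = 7/6.
Check powers of 4: 4^0 = 1 <= 7/6, 4^1 = 4 > 7/6.
So the smallest such N is 1. Check: g(1) = 1/(3 * 4) = 1/12 < 2/7.

1


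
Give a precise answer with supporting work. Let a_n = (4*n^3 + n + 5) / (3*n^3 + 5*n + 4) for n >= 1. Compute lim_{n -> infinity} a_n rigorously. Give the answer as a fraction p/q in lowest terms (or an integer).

Divide numerator and denominator by n^3, the highest power:
numerator / n^3 = 4 + n^(-2) + 5/n^3
denominator / n^3 = 3 + 5/n^2 + 4/n^3
As n -> infinity, all terms of the form c/n^k (k >= 1) tend to 0.
So numerator / n^3 -> 4 and denominator / n^3 -> 3.
Therefore lim a_n = 4/3.

4/3


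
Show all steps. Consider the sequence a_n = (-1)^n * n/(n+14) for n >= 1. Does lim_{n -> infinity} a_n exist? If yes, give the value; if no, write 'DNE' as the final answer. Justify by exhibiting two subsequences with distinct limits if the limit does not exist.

Examine the behaviour of a_n along subsequences.
a_{2k} = 2k/(2k+14) -> 1. a_{2k+1} = -(2k+1)/(2k+15) -> -1.
Since these two subsequential limits are 1 and -1, distinct, the full sequence cannot converge (a convergent sequence has all subsequences tending to the same limit). So lim a_n does not exist.

DNE


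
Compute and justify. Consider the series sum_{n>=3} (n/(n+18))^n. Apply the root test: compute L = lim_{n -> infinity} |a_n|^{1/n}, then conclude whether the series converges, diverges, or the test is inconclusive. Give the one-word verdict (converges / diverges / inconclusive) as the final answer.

Let a_n denote the general term. Form |a_n|^(1/n) and simplify:
|a_n|^(1/n) = n/(n + 18)
Take the limit as n -> infinity: L = 1.
Since L = 1, the root test is inconclusive. (In fact a_n = (n/(n+18))^n -> e^(-18) != 0, so the nth-term test shows divergence; but the root test itself gives no conclusion.)

inconclusive


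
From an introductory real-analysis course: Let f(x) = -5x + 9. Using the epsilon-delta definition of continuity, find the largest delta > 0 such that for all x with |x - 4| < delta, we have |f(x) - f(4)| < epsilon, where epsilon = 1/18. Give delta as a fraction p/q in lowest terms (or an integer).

We compute f(4) = -5*(4) + 9 = -11.
|f(x) - f(4)| = |-5x + 9 - (-11)| = |-5(x - 4)| = 5|x - 4|.
We need 5|x - 4| < 1/18, i.e. |x - 4| < 1/18 / 5 = 1/90.
So any delta <= 1/90 works. Conversely, if delta > 1/90, then x = 4 + 1/90 satisfies |x - 4| = 1/90 < delta but |f(x) - f(4)| = 5 * 1/90 = 1/18, which is not < 1/18; so no larger delta works.
Hence the largest such delta is 1/90.

1/90
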